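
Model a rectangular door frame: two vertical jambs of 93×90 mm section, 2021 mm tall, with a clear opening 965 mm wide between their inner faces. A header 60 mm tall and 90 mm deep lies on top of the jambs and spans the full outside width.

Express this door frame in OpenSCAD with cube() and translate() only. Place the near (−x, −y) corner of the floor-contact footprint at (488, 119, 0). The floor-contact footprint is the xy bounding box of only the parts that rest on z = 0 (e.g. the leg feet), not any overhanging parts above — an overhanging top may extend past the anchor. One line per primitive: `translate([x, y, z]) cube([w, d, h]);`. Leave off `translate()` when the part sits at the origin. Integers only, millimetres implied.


translate([488, 119, 0]) cube([93, 90, 2021]);
translate([1546, 119, 0]) cube([93, 90, 2021]);
translate([488, 119, 2021]) cube([1151, 90, 60]);


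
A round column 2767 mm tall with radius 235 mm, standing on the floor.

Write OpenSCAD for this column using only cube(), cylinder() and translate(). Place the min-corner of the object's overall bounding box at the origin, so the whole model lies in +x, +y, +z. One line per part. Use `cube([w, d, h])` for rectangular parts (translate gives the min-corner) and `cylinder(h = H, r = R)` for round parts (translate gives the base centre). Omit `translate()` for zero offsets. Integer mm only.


translate([235, 235, 0]) cylinder(h = 2767, r = 235);


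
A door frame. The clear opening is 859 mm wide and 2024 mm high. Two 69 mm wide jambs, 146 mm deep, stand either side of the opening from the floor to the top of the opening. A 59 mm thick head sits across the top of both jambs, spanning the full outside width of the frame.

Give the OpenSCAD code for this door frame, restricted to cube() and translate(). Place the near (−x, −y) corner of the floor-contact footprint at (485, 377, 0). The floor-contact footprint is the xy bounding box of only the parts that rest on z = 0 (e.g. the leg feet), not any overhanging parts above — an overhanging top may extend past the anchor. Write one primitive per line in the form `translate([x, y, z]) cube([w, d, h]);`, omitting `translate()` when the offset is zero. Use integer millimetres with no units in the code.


translate([485, 377, 0]) cube([69, 146, 2024]);
translate([1413, 377, 0]) cube([69, 146, 2024]);
translate([485, 377, 2024]) cube([997, 146, 59]);


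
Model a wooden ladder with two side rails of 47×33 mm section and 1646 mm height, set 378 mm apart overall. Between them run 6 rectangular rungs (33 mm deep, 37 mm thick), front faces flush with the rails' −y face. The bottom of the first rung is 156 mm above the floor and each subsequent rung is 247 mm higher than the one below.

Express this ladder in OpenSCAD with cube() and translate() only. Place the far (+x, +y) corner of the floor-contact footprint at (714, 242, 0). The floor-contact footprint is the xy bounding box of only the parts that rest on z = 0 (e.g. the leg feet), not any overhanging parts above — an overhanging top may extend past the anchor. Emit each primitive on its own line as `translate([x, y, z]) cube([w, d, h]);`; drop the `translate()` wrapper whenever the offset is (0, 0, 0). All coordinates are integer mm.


translate([336, 209, 0]) cube([47, 33, 1646]);
translate([667, 209, 0]) cube([47, 33, 1646]);
translate([383, 209, 156]) cube([284, 33, 37]);
translate([383, 209, 403]) cube([284, 33, 37]);
translate([383, 209, 650]) cube([284, 33, 37]);
translate([383, 209, 897]) cube([284, 33, 37]);
translate([383, 209, 1144]) cube([284, 33, 37]);
translate([383, 209, 1391]) cube([284, 33, 37]);


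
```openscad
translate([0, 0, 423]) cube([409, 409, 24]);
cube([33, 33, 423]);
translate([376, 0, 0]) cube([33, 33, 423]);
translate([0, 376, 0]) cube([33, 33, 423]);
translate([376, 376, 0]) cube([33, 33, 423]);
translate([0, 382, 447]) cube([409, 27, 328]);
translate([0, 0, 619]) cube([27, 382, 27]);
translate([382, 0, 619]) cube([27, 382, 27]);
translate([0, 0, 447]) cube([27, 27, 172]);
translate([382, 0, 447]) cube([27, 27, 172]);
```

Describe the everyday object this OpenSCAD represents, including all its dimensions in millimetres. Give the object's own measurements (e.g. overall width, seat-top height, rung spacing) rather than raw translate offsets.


A chair. The seat is a 409×409×24 mm slab with its top at z = 447 mm, on four 33×33 mm corner legs (flush with the seat edges, standing on z = 0). A flat backrest 27 mm thick, 328 mm tall, spans the full seat width and rises from the seat top along its +y edge, rear face flush with the rear of the seat. Two armrests of 27×27 mm section run along each side from the seat's front edge to the front of the backrest, top faces 199 mm above the seat top and outer faces flush with the seat's x-edges; a 27×27 mm post under the front of each armrest stands on the seat at the front corner.


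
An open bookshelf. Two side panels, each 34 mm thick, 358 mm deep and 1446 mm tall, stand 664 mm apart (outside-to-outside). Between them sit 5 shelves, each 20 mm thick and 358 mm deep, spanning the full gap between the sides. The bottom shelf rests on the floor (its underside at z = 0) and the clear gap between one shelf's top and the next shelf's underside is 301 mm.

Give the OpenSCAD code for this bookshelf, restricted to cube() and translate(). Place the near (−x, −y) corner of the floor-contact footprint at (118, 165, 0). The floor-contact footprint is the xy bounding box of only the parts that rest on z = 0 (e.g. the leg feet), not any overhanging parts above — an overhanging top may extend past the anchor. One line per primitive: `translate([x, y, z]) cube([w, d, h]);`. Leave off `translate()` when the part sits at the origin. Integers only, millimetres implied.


translate([118, 165, 0]) cube([34, 358, 1446]);
translate([748, 165, 0]) cube([34, 358, 1446]);
translate([152, 165, 0]) cube([596, 358, 20]);
translate([152, 165, 321]) cube([596, 358, 20]);
translate([152, 165, 642]) cube([596, 358, 20]);
translate([152, 165, 963]) cube([596, 358, 20]);
translate([152, 165, 1284]) cube([596, 358, 20]);


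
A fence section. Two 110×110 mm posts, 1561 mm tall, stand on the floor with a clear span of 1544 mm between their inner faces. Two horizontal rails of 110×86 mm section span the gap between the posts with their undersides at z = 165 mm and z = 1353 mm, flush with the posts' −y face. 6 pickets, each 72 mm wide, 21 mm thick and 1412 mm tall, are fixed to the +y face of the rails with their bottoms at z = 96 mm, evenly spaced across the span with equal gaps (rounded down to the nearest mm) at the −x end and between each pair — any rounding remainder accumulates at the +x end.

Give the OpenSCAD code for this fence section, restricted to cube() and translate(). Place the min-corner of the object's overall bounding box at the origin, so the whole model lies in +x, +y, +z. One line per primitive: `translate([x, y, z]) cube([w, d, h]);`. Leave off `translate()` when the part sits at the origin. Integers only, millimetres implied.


cube([110, 110, 1561]);
translate([1654, 0, 0]) cube([110, 110, 1561]);
translate([110, 0, 165]) cube([1544, 110, 86]);
translate([110, 0, 1353]) cube([1544, 110, 86]);
translate([268, 110, 96]) cube([72, 21, 1412]);
translate([498, 110, 96]) cube([72, 21, 1412]);
translate([728, 110, 96]) cube([72, 21, 1412]);
translate([958, 110, 96]) cube([72, 21, 1412]);
translate([1188, 110, 96]) cube([72, 21, 1412]);
translate([1418, 110, 96]) cube([72, 21, 1412]);


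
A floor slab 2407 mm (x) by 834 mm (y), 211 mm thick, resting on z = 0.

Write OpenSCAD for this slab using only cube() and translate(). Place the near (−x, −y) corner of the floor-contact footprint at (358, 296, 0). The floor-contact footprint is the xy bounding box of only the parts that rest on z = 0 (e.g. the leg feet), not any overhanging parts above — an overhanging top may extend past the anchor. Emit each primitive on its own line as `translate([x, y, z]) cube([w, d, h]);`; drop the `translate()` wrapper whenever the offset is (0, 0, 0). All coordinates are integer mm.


translate([358, 296, 0]) cube([2407, 834, 211]);


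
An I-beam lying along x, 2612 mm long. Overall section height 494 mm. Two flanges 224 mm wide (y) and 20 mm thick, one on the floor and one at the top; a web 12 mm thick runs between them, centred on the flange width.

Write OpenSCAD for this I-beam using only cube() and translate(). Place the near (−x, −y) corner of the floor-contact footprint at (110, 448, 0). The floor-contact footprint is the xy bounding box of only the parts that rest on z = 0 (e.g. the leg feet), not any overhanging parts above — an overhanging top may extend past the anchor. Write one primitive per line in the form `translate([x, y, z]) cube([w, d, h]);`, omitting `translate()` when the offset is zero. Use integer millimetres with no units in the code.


translate([110, 448, 0]) cube([2612, 224, 20]);
translate([110, 554, 20]) cube([2612, 12, 454]);
translate([110, 448, 474]) cube([2612, 224, 20]);


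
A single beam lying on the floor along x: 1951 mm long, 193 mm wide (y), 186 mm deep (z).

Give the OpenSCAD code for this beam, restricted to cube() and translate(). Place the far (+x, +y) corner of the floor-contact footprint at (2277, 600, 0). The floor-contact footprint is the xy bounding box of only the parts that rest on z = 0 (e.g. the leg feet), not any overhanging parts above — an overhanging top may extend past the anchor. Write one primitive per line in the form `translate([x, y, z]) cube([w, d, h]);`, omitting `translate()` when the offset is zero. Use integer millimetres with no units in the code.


translate([326, 407, 0]) cube([1951, 193, 186]);


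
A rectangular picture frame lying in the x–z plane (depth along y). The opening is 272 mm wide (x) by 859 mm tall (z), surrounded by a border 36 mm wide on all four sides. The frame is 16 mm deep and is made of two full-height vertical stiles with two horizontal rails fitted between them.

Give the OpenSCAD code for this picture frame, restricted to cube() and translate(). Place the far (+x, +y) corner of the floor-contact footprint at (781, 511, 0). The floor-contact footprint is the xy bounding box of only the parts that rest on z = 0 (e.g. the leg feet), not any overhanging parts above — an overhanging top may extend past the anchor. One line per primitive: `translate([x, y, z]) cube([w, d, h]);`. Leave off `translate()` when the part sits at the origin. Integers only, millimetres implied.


translate([437, 495, 0]) cube([36, 16, 931]);
translate([745, 495, 0]) cube([36, 16, 931]);
translate([473, 495, 0]) cube([272, 16, 36]);
translate([473, 495, 895]) cube([272, 16, 36]);


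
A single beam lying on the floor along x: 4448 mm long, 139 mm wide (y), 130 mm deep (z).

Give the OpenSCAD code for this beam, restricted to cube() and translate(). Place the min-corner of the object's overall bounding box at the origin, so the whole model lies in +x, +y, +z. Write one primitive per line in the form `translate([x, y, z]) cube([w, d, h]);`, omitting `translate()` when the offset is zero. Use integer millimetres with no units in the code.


cube([4448, 139, 130]);


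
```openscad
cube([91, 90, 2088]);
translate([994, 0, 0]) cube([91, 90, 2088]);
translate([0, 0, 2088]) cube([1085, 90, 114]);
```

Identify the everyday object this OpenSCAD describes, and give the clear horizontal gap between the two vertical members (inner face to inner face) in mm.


A door frame. The clear opening width is 903 mm.

Two 2088 mm tall posts with a header on top — a door frame. The left jamb is 91 mm wide at x = 0; the right jamb starts at x = 994. The clear opening is 994 − 91 = 903 mm.


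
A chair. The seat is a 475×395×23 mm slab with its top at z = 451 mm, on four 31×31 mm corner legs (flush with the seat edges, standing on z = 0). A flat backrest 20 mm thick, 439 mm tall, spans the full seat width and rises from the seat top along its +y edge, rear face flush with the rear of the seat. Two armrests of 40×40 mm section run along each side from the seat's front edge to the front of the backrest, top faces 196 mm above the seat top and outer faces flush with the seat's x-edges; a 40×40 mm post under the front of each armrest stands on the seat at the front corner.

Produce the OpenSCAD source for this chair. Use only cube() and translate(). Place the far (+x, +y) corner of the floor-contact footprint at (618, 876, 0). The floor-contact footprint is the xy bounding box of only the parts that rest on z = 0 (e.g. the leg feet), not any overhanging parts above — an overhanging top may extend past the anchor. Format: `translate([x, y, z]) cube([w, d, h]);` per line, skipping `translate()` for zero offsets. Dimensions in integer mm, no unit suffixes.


translate([143, 481, 428]) cube([475, 395, 23]);
translate([143, 481, 0]) cube([31, 31, 428]);
translate([587, 481, 0]) cube([31, 31, 428]);
translate([143, 845, 0]) cube([31, 31, 428]);
translate([587, 845, 0]) cube([31, 31, 428]);
translate([143, 856, 451]) cube([475, 20, 439]);
translate([143, 481, 607]) cube([40, 375, 40]);
translate([578, 481, 607]) cube([40, 375, 40]);
translate([143, 481, 451]) cube([40, 40, 156]);
translate([578, 481, 451]) cube([40, 40, 156]);


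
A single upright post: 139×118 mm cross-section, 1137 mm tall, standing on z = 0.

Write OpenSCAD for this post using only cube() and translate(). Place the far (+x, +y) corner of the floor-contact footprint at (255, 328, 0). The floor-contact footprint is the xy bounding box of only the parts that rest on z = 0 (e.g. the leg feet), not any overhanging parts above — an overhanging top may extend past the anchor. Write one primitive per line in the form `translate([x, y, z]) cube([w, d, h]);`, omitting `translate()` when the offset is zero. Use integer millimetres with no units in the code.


translate([116, 210, 0]) cube([139, 118, 1137]);


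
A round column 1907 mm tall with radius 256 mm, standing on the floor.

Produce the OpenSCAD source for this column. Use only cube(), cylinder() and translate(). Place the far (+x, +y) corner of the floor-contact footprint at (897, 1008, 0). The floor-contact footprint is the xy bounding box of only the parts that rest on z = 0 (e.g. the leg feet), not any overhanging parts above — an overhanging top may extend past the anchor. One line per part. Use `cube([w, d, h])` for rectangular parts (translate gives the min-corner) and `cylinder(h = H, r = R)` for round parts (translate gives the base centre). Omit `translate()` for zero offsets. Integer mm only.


translate([641, 752, 0]) cylinder(h = 1907, r = 256);


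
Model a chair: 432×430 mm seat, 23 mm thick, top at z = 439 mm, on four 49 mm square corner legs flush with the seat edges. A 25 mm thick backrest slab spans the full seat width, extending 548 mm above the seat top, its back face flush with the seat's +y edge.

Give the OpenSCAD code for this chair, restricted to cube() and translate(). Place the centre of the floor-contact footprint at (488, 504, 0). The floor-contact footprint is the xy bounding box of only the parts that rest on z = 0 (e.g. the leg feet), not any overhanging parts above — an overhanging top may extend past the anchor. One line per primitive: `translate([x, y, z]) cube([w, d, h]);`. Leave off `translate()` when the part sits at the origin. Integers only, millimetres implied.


translate([272, 289, 416]) cube([432, 430, 23]);
translate([272, 289, 0]) cube([49, 49, 416]);
translate([655, 289, 0]) cube([49, 49, 416]);
translate([272, 670, 0]) cube([49, 49, 416]);
translate([655, 670, 0]) cube([49, 49, 416]);
translate([272, 694, 439]) cube([432, 25, 548]);


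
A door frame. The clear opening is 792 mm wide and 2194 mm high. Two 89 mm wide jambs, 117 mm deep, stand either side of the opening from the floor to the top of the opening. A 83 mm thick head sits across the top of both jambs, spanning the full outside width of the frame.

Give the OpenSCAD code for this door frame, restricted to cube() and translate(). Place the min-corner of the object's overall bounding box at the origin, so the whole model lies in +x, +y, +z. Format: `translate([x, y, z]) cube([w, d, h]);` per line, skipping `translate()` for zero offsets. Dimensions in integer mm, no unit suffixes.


cube([89, 117, 2194]);
translate([881, 0, 0]) cube([89, 117, 2194]);
translate([0, 0, 2194]) cube([970, 117, 83]);


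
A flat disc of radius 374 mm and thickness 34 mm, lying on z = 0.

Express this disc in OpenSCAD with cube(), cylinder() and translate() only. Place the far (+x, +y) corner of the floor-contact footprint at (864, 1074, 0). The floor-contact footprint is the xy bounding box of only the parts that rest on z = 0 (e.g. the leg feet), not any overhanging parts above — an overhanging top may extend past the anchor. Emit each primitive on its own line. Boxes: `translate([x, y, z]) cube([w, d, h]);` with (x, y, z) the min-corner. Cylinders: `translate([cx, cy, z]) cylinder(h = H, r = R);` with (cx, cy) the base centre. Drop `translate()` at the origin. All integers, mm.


translate([490, 700, 0]) cylinder(h = 34, r = 374);


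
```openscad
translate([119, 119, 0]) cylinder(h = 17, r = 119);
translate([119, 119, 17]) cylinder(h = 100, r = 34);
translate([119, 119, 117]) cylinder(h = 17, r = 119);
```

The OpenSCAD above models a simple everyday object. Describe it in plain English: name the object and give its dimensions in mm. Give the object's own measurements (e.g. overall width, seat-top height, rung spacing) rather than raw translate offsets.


A spool: two coaxial disc flanges of radius 119 mm and thickness 17 mm, joined by a core cylinder of radius 34 mm and height 100 mm. The lower flange rests on z = 0 and the three cylinders share a vertical axis.


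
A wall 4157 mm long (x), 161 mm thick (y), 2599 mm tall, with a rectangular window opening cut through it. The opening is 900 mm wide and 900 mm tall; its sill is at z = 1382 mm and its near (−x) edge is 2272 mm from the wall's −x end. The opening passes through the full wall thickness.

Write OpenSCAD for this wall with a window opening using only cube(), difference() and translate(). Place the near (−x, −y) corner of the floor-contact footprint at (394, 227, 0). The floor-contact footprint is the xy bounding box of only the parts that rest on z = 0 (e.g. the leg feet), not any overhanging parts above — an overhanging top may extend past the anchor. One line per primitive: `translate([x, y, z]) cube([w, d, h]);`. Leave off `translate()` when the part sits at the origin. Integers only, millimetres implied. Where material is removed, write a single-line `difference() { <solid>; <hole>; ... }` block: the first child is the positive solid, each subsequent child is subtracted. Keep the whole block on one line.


difference() { translate([394, 227, 0]) cube([4157, 161, 2599]); translate([2666, 227, 1382]) cube([900, 161, 900]); }


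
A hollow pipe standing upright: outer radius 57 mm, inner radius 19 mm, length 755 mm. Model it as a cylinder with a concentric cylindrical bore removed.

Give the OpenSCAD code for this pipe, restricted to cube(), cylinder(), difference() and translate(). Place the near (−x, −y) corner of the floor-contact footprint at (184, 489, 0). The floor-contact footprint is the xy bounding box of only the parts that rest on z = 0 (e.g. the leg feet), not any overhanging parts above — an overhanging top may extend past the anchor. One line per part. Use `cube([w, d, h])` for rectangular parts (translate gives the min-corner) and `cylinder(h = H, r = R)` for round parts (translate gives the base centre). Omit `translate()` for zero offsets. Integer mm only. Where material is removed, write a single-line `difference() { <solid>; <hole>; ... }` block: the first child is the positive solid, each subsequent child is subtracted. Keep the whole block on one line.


difference() { translate([241, 546, 0]) cylinder(h = 755, r = 57); translate([241, 546, 0]) cylinder(h = 755, r = 19); }


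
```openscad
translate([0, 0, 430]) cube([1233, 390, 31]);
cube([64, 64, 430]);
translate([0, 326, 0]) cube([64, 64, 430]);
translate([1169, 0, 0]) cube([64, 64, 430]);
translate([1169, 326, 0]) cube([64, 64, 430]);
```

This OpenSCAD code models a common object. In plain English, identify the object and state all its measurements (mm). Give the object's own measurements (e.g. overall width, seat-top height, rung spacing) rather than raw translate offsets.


A long wooden bench with a 1233 mm (x) × 390 mm (y) seat, 31 mm thick, its top surface 461 mm above the floor. Four 64 mm square legs at the seat corners, flush with the edges, run from z = 0 to the seat underside.


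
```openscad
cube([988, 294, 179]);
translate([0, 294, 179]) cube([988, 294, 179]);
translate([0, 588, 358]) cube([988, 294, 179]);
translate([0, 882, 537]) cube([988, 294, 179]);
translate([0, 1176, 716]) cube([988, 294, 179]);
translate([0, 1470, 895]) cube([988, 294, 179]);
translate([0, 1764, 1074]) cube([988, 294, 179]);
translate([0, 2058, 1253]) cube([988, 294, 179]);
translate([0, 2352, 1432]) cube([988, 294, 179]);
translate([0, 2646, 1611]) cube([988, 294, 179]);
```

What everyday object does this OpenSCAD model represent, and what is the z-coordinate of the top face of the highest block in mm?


A staircase. The total rise is 1790 mm.

10 identical blocks, each offset up and back from the previous — a staircase. Each step is 179 mm tall and there are 10 of them, so the total rise is 10 × 179 = 1790 mm.


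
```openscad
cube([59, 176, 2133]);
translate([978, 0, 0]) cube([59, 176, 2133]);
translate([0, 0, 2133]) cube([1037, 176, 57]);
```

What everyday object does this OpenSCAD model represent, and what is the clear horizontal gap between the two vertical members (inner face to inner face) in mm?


A door frame. The clear opening width is 919 mm.

Two 2133 mm tall posts with a header on top — a door frame. The left jamb is 59 mm wide at x = 0; the right jamb starts at x = 978. The clear opening is 978 − 59 = 919 mm.


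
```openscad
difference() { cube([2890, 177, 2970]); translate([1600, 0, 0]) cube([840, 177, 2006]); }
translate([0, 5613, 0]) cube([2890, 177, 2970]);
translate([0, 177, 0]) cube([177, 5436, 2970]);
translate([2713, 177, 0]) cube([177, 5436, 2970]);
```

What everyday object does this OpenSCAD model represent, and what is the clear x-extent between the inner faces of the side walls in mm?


A single room. The interior width is 2536 mm.

Four walls enclosing a rectangle with a door in the front wall — a room. Outside width 2890 minus two 177 mm walls gives 2536 mm.


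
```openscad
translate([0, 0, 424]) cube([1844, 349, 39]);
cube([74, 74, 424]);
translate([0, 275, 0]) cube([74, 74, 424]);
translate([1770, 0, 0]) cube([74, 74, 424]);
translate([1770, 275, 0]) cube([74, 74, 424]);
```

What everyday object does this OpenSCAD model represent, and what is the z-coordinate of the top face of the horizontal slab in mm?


A bench. The seat-top height is 463 mm.

A long slab on four corner posts — a bench. The slab sits at z = 424 with thickness 39, so the top is 424 + 39 = 463 mm.


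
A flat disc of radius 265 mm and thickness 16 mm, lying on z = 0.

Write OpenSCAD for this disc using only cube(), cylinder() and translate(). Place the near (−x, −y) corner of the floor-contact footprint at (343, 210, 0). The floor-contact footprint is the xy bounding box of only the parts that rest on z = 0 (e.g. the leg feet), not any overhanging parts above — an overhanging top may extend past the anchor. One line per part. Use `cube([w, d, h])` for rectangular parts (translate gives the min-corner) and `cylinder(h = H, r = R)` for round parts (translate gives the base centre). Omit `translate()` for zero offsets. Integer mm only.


translate([608, 475, 0]) cylinder(h = 16, r = 265);


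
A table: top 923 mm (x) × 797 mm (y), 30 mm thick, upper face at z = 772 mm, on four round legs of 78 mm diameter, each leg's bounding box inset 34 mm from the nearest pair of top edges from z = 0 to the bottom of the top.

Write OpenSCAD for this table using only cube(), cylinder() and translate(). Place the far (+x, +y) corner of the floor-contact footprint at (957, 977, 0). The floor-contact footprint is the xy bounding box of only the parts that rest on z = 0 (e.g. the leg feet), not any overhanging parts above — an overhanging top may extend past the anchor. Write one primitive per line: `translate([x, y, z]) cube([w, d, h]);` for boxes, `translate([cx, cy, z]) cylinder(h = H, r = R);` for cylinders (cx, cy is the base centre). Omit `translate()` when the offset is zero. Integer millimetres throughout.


translate([68, 214, 742]) cube([923, 797, 30]);
translate([141, 287, 0]) cylinder(h = 742, r = 39);
translate([918, 287, 0]) cylinder(h = 742, r = 39);
translate([141, 938, 0]) cylinder(h = 742, r = 39);
translate([918, 938, 0]) cylinder(h = 742, r = 39);


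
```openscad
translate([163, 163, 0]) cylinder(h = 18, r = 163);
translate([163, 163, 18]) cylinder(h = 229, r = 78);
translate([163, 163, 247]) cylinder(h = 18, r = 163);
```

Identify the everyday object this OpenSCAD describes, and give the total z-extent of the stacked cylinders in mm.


A spool. The overall height is 265 mm.

Three coaxial cylinders, large–small–large — a spool. Two 18 mm flanges and a 229 mm core give 18 + 229 + 18 = 265 mm.


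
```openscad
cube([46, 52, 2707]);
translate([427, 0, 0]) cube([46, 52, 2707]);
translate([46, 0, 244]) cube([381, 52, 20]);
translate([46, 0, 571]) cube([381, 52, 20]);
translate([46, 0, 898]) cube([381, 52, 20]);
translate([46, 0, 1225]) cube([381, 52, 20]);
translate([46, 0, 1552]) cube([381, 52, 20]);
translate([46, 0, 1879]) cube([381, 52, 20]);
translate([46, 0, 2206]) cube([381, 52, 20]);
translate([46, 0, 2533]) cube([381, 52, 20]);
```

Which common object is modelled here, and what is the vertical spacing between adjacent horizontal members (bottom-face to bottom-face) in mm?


A ladder. The rung spacing is 327 mm.

Two tall 46×52 posts with 8 short bars between them — a ladder. Adjacent rungs sit at z = 244 and z = 571, so the spacing is 571 − 244 = 327 mm.


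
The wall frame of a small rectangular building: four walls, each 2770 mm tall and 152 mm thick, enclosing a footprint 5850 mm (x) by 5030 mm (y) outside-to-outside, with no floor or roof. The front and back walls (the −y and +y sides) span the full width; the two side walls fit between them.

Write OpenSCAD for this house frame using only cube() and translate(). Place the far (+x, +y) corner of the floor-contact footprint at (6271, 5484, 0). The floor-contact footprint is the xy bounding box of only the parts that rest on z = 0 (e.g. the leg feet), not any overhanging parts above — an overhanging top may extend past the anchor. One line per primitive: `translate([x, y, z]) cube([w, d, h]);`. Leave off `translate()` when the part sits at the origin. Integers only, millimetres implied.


translate([421, 454, 0]) cube([5850, 152, 2770]);
translate([421, 5332, 0]) cube([5850, 152, 2770]);
translate([421, 606, 0]) cube([152, 4726, 2770]);
translate([6119, 606, 0]) cube([152, 4726, 2770]);


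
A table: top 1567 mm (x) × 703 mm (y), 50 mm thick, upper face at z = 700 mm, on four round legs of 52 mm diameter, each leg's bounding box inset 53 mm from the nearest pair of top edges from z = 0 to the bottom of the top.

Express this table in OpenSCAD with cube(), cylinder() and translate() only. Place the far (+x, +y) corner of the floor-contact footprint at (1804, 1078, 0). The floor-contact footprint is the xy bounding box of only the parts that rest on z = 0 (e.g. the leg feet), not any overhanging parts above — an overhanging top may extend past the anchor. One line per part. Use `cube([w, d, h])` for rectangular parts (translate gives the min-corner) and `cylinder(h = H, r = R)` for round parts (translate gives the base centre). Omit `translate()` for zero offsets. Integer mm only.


// leg_h = 700 - 50 = 650
translate([290, 428, 650]) cube([1567, 703, 50]);
translate([369, 507, 0]) cylinder(h = 650, r = 26);
translate([1778, 507, 0]) cylinder(h = 650, r = 26);
translate([369, 1052, 0]) cylinder(h = 650, r = 26);
translate([1778, 1052, 0]) cylinder(h = 650, r = 26);


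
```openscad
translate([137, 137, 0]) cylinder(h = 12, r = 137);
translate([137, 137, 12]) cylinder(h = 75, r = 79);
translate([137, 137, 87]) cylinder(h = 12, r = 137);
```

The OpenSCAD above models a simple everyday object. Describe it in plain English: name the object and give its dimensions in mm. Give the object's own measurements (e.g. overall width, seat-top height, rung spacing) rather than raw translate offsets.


A spool: two coaxial disc flanges of radius 137 mm and thickness 12 mm, joined by a core cylinder of radius 79 mm and height 75 mm. The lower flange rests on z = 0 and the three cylinders share a vertical axis.


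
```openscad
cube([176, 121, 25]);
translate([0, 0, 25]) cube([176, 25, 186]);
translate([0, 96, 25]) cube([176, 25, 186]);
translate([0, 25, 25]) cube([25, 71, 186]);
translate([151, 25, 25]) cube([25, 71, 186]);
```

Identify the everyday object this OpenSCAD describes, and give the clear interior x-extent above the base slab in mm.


An open box. The internal width is 126 mm.

A 176×121 base slab with four walls standing on it — an open box. The base is 176 mm wide and the walls are 25 mm thick, so the internal width is 176 − 2 × 25 = 126 mm.


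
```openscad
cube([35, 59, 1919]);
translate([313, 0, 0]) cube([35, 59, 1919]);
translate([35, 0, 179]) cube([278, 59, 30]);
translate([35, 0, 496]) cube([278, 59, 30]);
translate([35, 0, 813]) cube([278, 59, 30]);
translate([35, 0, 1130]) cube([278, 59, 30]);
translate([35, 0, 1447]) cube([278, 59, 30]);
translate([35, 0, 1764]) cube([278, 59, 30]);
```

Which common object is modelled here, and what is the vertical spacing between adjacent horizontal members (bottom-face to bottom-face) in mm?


A ladder. The rung spacing is 317 mm.

Two tall 35×59 posts with 6 short bars between them — a ladder. Adjacent rungs sit at z = 179 and z = 496, so the spacing is 496 − 179 = 317 mm.


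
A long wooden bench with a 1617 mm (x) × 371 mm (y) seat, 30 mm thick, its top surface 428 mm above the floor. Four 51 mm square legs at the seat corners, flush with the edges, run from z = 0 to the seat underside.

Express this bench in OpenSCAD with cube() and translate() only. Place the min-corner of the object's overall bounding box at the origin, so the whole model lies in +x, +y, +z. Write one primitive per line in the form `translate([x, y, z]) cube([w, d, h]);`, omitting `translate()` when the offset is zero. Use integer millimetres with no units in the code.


translate([0, 0, 398]) cube([1617, 371, 30]);
cube([51, 51, 398]);
translate([0, 320, 0]) cube([51, 51, 398]);
translate([1566, 0, 0]) cube([51, 51, 398]);
translate([1566, 320, 0]) cube([51, 51, 398]);


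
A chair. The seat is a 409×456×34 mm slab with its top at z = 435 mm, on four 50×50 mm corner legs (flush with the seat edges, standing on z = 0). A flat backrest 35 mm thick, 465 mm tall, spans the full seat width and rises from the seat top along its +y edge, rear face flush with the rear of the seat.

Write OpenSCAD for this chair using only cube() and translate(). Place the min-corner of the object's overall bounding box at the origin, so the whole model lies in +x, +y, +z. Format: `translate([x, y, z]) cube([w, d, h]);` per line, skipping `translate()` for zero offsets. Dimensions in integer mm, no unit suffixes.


translate([0, 0, 401]) cube([409, 456, 34]);
cube([50, 50, 401]);
translate([359, 0, 0]) cube([50, 50, 401]);
translate([0, 406, 0]) cube([50, 50, 401]);
translate([359, 406, 0]) cube([50, 50, 401]);
translate([0, 421, 435]) cube([409, 35, 465]);


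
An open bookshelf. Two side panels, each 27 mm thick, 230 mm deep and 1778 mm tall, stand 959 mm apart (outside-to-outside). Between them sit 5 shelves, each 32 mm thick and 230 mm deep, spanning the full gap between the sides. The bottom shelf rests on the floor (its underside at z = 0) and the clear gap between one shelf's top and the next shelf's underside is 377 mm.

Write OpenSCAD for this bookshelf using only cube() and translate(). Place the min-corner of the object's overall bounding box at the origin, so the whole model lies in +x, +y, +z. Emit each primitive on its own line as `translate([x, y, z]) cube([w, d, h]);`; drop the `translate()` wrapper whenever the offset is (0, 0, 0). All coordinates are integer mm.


cube([27, 230, 1778]);
translate([932, 0, 0]) cube([27, 230, 1778]);
translate([27, 0, 0]) cube([905, 230, 32]);
translate([27, 0, 409]) cube([905, 230, 32]);
translate([27, 0, 818]) cube([905, 230, 32]);
translate([27, 0, 1227]) cube([905, 230, 32]);
translate([27, 0, 1636]) cube([905, 230, 32]);


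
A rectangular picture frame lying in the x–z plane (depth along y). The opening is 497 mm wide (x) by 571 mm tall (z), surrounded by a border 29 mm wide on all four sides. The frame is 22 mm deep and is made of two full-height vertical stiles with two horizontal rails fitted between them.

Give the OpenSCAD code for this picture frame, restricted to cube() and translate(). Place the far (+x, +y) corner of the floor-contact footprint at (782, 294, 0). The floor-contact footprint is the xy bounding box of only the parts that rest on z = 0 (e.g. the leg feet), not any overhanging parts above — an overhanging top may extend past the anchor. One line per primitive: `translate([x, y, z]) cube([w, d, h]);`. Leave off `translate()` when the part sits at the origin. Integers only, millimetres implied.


translate([227, 272, 0]) cube([29, 22, 629]);
translate([753, 272, 0]) cube([29, 22, 629]);
translate([256, 272, 0]) cube([497, 22, 29]);
translate([256, 272, 600]) cube([497, 22, 29]);


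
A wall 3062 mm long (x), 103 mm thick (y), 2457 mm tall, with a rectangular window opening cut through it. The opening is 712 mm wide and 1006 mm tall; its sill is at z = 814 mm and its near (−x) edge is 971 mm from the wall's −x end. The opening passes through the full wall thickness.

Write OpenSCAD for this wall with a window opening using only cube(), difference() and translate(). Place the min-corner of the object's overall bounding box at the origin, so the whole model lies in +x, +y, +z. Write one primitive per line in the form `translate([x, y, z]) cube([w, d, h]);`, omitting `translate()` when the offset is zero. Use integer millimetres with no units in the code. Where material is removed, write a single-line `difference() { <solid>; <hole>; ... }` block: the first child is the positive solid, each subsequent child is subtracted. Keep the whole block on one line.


difference() { cube([3062, 103, 2457]); translate([971, 0, 814]) cube([712, 103, 1006]); }


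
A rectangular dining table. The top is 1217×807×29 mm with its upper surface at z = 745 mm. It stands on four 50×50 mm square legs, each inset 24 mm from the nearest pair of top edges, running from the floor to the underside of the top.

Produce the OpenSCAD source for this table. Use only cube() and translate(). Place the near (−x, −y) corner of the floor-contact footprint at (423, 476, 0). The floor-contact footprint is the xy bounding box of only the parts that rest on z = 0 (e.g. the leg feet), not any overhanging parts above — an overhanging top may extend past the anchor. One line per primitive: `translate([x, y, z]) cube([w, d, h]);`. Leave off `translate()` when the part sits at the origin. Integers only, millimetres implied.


translate([399, 452, 716]) cube([1217, 807, 29]);
translate([423, 476, 0]) cube([50, 50, 716]);
translate([1542, 476, 0]) cube([50, 50, 716]);
translate([423, 1185, 0]) cube([50, 50, 716]);
translate([1542, 1185, 0]) cube([50, 50, 716]);


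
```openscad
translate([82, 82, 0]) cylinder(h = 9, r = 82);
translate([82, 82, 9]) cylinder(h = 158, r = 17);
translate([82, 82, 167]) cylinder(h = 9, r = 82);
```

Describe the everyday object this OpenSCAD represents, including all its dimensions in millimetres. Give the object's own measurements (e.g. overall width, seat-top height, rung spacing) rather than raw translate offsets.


A spool: two coaxial disc flanges of radius 82 mm and thickness 9 mm, joined by a core cylinder of radius 17 mm and height 158 mm. The lower flange rests on z = 0 and the three cylinders share a vertical axis.


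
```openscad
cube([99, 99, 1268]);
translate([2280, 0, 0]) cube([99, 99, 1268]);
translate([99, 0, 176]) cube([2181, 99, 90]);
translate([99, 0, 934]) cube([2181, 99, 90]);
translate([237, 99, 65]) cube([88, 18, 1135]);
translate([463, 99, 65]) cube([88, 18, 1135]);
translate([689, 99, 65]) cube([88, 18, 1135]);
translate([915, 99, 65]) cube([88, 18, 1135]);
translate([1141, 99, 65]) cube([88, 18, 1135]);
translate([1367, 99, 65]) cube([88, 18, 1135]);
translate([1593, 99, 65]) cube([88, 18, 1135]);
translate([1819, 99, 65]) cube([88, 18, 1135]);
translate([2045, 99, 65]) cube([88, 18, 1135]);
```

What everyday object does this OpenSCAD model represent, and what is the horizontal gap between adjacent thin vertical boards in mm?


A fence section. The picket gap is 138 mm.

Two posts, two rails, 9 pickets — a fence section. Span 2181 mm holds 9 pickets of 88 mm with 10 equal gaps: ⌊(2181 − 9·88) / 10⌋ = 138 mm.


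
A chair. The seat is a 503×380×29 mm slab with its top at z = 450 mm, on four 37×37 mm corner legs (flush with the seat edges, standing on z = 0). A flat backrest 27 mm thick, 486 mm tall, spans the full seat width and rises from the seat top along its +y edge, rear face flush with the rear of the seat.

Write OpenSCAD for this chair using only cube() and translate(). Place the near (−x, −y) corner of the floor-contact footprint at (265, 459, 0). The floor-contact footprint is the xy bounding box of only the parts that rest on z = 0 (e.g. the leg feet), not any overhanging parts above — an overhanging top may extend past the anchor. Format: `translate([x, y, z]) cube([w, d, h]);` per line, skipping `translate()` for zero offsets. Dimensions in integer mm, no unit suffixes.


// leg_h = 450 - 29 = 421
translate([265, 459, 421]) cube([503, 380, 29]);
translate([265, 459, 0]) cube([37, 37, 421]);
translate([731, 459, 0]) cube([37, 37, 421]);
translate([265, 802, 0]) cube([37, 37, 421]);
translate([731, 802, 0]) cube([37, 37, 421]);
translate([265, 812, 450]) cube([503, 27, 486]);


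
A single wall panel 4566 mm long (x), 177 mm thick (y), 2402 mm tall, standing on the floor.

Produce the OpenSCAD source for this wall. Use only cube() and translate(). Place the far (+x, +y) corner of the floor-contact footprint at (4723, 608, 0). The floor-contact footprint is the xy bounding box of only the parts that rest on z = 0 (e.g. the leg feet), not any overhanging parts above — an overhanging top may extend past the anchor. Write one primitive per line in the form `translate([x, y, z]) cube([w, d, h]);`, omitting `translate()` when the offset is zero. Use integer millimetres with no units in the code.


translate([157, 431, 0]) cube([4566, 177, 2402]);


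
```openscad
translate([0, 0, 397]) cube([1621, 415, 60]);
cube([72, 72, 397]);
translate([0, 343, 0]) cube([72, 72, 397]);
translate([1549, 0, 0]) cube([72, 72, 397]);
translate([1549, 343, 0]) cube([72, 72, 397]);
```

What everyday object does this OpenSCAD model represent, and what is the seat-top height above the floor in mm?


A bench. The seat-top height is 457 mm.

A long slab on four corner posts — a bench. The slab sits at z = 397 with thickness 60, so the top is 397 + 60 = 457 mm.


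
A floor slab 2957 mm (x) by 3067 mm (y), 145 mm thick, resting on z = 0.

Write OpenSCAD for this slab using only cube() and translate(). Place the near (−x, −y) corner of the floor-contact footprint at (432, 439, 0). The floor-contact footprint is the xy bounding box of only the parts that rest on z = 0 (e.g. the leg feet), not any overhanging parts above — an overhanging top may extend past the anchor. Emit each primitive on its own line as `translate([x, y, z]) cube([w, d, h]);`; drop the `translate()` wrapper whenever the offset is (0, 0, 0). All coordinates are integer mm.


translate([432, 439, 0]) cube([2957, 3067, 145]);
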